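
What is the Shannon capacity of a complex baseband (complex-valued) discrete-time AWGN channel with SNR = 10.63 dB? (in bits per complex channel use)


SNR_linear = 10^(10.63/10) = 11.5611; C = log2(1 + SNR_linear) = log2(1 + 11.5611) = 3.6509

3.6509 bits/channel use


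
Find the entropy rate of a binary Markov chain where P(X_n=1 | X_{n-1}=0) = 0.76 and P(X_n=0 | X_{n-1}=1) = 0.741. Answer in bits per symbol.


Stationary distribution: pi_0 = p10/(p01+p10) = 0.4937, pi_1 = 0.5063. Entropy rate H' = pi_0*H(p01) + pi_1*H(p10) = 0.4937*0.795 + 0.5063*0.8252 = 0.8103

0.8103 bits/symbol


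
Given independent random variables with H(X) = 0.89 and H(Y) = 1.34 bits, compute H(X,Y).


For independent variables, H(X,Y) = H(X) + H(Y) = 0.89 + 1.34 = 2.23

2.23 bits


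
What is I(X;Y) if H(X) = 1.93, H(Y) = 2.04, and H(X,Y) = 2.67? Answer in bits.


I(X;Y) = H(X) + H(Y) - H(X,Y) = 1.93 + 2.04 - 2.67 = 1.3

1.3 bits


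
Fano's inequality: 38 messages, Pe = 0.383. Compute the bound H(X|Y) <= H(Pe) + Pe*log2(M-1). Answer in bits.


H(Pe) = -Pe*log2(Pe) - (1-Pe)*log2(1-Pe) = -0.383*log2(0.383) - 0.617*log2(0.617) = 0.530296 + 0.429838 = 0.9601. Pe*log2(M-1) = 0.383*log2(37) = 1.995221. Bound = H(Pe) + Pe*log2(M-1) = 0.530296 + 0.429838 + 1.995221 = 2.9554

2.9554 bits


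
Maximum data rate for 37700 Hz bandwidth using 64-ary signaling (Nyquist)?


Rate = 2 * B * log2(M) = 2 * 37700 * 6.0 = 452400.0

452400.0 bps


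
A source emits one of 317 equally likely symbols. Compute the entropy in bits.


H = log2(n) = log2(317) = 8.3083

8.3083 bits


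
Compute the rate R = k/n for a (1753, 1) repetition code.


Rate = k/n = 1/1753

1/1753


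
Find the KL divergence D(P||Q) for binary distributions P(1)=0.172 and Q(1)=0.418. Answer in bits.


KL = p*log2(p/q) + (1-p)*log2((1-p)/(1-q)) = 0.172*log2(0.172/0.418) + 0.828*log2(0.828/0.582) = 0.2008

0.2008 bits


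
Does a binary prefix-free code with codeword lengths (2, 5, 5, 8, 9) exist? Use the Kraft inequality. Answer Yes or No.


Kraft sum = sum(2^(-l_i)) = 0.3184, need <= 1. Result: satisfied (a binary prefix-free code with these lengths exists)

Yes


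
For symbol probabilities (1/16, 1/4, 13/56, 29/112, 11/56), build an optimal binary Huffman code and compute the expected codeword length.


Huffman construction (repeatedly merge the two least-probable nodes; each merge adds 1 bit to every symbol beneath it): 1/16 + 11/56 = 29/112; 13/56 + 1/4 = 27/56; 29/112 + 29/112 = 29/56; 27/56 + 29/56 = 1. Resulting codeword lengths (in the order the probabilities were given): (3, 2, 2, 2, 3). L_avg = sum(p_i * l_i) = 1/16*3 + 1/4*2 + 13/56*2 + 29/112*2 + 11/56*3 = 253/112 = 2.2589

2.2589 bits


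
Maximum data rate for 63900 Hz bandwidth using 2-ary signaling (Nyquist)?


Rate = 2 * B * log2(M) = 2 * 63900 * 1.0 = 127800.0

127800.0 bps


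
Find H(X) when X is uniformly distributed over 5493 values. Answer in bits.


H = log2(n) = log2(5493) = 12.4234

12.4234 bits


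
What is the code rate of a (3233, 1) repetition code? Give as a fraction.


Rate = k/n = 1/3233

1/3233


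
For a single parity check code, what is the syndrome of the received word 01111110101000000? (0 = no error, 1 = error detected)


Syndrome = XOR of all bits = 0 XOR 1 XOR 1 XOR 1 XOR 1 XOR 1 XOR 1 XOR 0 XOR 1 XOR 0 XOR 1 XOR 0 XOR 0 XOR 0 XOR 0 XOR 0 XOR 0 = 0

0


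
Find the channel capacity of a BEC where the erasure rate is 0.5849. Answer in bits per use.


C = 1 - epsilon = 1 - 0.5849 = 0.4151

0.4151 bits


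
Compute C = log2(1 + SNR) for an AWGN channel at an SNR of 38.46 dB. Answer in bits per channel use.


SNR_linear = 10^(38.46/10) = 7014.553; C = log2(1 + SNR_linear) = log2(1 + 7014.553) = 12.7763

12.7763 bits/channel use


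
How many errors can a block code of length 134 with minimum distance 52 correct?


Correction capability = floor((d-1)/2) = floor((52-1)/2) = 25

25 errors


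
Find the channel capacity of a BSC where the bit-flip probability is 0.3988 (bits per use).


H(p) = -p*log2(p) - (1-p)*log2(1-p) = -0.3988*log2(0.3988) - 0.6012*log2(0.6012) = 0.528914 + 0.441331 = 0.9702. C = 1 - H(p) = 1 - 0.9702 = 0.0298

0.0298 bits


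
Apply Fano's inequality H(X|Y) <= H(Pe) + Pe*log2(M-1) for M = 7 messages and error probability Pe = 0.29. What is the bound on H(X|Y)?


H(Pe) = -Pe*log2(Pe) - (1-Pe)*log2(1-Pe) = -0.29*log2(0.29) - 0.71*log2(0.71) = 0.517904 + 0.350817 = 0.8687. Pe*log2(M-1) = 0.29*log2(6) = 0.749639. Bound = H(Pe) + Pe*log2(M-1) = 0.517904 + 0.350817 + 0.749639 = 1.6184

1.6184 bits


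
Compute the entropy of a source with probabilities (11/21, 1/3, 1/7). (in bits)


H = -sum(p_i * log2(p_i)). Terms: -(11/21)*log2(11/21) = 0.488654; -(1/3)*log2(1/3) = 0.528321; -(1/7)*log2(1/7) = 0.401051. H = 0.488654 + 0.528321 + 0.401051 = 1.418

1.418 bits


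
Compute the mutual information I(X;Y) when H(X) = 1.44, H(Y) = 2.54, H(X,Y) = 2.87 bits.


I(X;Y) = H(X) + H(Y) - H(X,Y) = 1.44 + 2.54 - 2.87 = 1.11

1.11 bits


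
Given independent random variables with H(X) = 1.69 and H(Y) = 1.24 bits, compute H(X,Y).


For independent variables, H(X,Y) = H(X) + H(Y) = 1.69 + 1.24 = 2.93

2.93 bits


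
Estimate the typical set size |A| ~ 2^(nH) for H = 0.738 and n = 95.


log2|A_typical| = nH = 95 * 0.738 = 70.11, so |A_typical| ~ 2^70.11 = 1.274e+21

1.274e+21


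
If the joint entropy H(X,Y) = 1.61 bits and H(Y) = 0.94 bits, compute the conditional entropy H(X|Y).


H(X|Y) = H(X,Y) - H(Y) = 1.61 - 0.94 = 0.67

0.67 bits


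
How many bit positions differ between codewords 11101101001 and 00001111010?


Count differing positions: ^ ^ ^ . . . ^ . . ^ ^ = 6 differences

6


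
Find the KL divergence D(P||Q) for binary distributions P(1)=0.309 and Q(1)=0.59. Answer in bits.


KL = p*log2(p/q) + (1-p)*log2((1-p)/(1-q)) = 0.309*log2(0.309/0.59) + 0.691*log2(0.691/0.41) = 0.232

0.232 bits


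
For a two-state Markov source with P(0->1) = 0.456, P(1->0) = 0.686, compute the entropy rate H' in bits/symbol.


Stationary distribution: pi_0 = p10/(p01+p10) = 0.6007, pi_1 = 0.3993. Entropy rate H' = pi_0*H(p01) + pi_1*H(p10) = 0.6007*0.9944 + 0.3993*0.8977 = 0.9558

0.9558 bits/symbol


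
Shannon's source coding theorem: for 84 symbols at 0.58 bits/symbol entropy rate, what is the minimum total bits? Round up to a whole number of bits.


Minimum bits >= n * H = 84 * 0.58 = 48.72, rounded up to a whole number of bits = 49

49 bits


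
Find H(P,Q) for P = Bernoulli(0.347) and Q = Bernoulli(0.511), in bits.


H(P,Q) = -p*log2(q) - (1-p)*log2(1-q). -0.347*log2(0.511) = 0.336106; -0.653*log2(0.489) = 0.673957. H(P,Q) = 0.336106 + 0.673957 = 1.0101

1.0101 bits


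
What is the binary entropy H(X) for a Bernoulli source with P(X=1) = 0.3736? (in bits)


H = -p*log2(p) - (1-p)*log2(1-p). -0.3736*log2(0.3736) = 0.530674; -0.6264*log2(0.6264) = 0.422722. H = 0.530674 + 0.422722 = 0.9534

0.9534 bits


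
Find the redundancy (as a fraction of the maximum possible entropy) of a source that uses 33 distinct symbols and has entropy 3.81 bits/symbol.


H_max = log2(K) = log2(33) = 5.0444 bits/symbol. Redundancy = 1 - H/H_max = 1 - 3.81/5.0444 = 1 - 0.7553 = 0.2447

0.2447


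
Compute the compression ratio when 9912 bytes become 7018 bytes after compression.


Ratio = original / compressed = 9912 / 7018 = 1.4124

1.4124


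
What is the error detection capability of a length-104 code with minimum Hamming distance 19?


Detection capability = d_min - 1 = 19 - 1 = 18

18 errors


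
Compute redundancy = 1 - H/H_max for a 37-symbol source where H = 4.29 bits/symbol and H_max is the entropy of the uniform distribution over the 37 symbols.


H_max = log2(K) = log2(37) = 5.2095 bits/symbol. Redundancy = 1 - H/H_max = 1 - 4.29/5.2095 = 1 - 0.8235 = 0.1765

0.1765


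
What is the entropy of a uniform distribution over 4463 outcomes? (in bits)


H = log2(n) = log2(4463) = 12.1238

12.1238 bits


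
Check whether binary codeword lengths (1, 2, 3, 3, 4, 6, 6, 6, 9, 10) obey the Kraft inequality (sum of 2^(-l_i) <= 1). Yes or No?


Kraft sum = sum(2^(-l_i)) = 1.1123, need <= 1. Result: violated (a binary prefix-free code with these lengths cannot exist)

No


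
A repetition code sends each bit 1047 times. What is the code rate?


Rate = k/n = 1/1047

1/1047


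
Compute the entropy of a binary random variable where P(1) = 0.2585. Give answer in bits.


H = -p*log2(p) - (1-p)*log2(1-p). -0.2585*log2(0.2585) = 0.504531; -0.7415*log2(0.7415) = 0.319943. H = 0.504531 + 0.319943 = 0.8245

0.8245 bits


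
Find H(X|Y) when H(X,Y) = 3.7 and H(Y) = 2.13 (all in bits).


H(X|Y) = H(X,Y) - H(Y) = 3.7 - 2.13 = 1.57

1.57 bits


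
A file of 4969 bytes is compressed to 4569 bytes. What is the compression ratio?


Ratio = original / compressed = 4969 / 4569 = 1.0875

1.0875


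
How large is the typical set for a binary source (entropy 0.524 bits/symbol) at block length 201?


log2|A_typical| = nH = 201 * 0.524 = 105.324, so |A_typical| ~ 2^105.324 = 5.078e+31

5.078e+31


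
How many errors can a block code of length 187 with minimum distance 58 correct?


Correction capability = floor((d-1)/2) = floor((58-1)/2) = 28

28 errors


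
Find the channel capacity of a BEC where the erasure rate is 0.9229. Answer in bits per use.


C = 1 - epsilon = 1 - 0.9229 = 0.0771

0.0771 bits


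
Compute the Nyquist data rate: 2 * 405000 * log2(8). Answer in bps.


Rate = 2 * B * log2(M) = 2 * 405000 * 3.0 = 2430000.0

2430000.0 bps


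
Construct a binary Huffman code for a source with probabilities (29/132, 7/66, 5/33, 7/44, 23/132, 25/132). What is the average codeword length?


Huffman construction (repeatedly merge the two least-probable nodes; each merge adds 1 bit to every symbol beneath it): 7/66 + 5/33 = 17/66; 7/44 + 23/132 = 1/3; 25/132 + 29/132 = 9/22; 17/66 + 1/3 = 13/22; 9/22 + 13/22 = 1. Resulting codeword lengths (in the order the probabilities were given): (2, 3, 3, 3, 3, 2). L_avg = sum(p_i * l_i) = 29/132*2 + 7/66*3 + 5/33*3 + 7/44*3 + 23/132*3 + 25/132*2 = 57/22 = 2.5909

2.5909 bits


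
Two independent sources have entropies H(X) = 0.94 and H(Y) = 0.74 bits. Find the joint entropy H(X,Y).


For independent variables, H(X,Y) = H(X) + H(Y) = 0.94 + 0.74 = 1.68

1.68 bits


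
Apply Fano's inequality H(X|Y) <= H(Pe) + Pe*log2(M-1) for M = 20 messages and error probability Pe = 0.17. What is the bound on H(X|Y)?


H(Pe) = -Pe*log2(Pe) - (1-Pe)*log2(1-Pe) = -0.17*log2(0.17) - 0.83*log2(0.83) = 0.434587 + 0.223118 = 0.6577. Pe*log2(M-1) = 0.17*log2(19) = 0.722148. Bound = H(Pe) + Pe*log2(M-1) = 0.434587 + 0.223118 + 0.722148 = 1.3799

1.3799 bits


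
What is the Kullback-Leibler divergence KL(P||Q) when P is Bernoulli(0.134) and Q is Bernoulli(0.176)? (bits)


KL = p*log2(p/q) + (1-p)*log2((1-p)/(1-q)) = 0.134*log2(0.134/0.176) + 0.866*log2(0.866/0.824) = 0.0094

0.0094 bits


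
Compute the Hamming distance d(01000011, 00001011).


Count differing positions: . ^ . . ^ . . . = 2 differences

2


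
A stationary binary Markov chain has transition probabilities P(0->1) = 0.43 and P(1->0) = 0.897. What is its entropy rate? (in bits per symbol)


Stationary distribution: pi_0 = p10/(p01+p10) = 0.676, pi_1 = 0.324. Entropy rate H' = pi_0*H(p01) + pi_1*H(p10) = 0.676*0.9858 + 0.324*0.4784 = 0.8214

0.8214 bits/symbol


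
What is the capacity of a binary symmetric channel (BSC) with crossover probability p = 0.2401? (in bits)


H(p) = -p*log2(p) - (1-p)*log2(1-p) = -0.2401*log2(0.2401) - 0.7599*log2(0.7599) = 0.494196 + 0.301010 = 0.7952. C = 1 - H(p) = 1 - 0.7952 = 0.2048

0.2048 bits


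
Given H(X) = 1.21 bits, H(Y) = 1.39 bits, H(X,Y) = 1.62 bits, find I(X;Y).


I(X;Y) = H(X) + H(Y) - H(X,Y) = 1.21 + 1.39 - 1.62 = 0.98

0.98 bits


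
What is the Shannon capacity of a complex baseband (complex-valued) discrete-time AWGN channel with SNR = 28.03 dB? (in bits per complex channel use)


SNR_linear = 10^(28.03/10) = 635.3309; C = log2(1 + SNR_linear) = log2(1 + 635.3309) = 9.3136

9.3136 bits/channel use


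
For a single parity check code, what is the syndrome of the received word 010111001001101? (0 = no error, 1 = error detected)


Syndrome = XOR of all bits = 0 XOR 1 XOR 0 XOR 1 XOR 1 XOR 1 XOR 0 XOR 0 XOR 1 XOR 0 XOR 0 XOR 1 XOR 1 XOR 0 XOR 1 = 0

0


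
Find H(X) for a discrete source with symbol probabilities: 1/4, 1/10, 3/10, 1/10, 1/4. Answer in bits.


H = -sum(p_i * log2(p_i)). Terms: -(1/4)*log2(1/4) = 0.500000; -(1/10)*log2(1/10) = 0.332193; -(3/10)*log2(3/10) = 0.521090; -(1/10)*log2(1/10) = 0.332193; -(1/4)*log2(1/4) = 0.500000. H = 0.500000 + 0.332193 + 0.521090 + 0.332193 + 0.500000 = 2.1855

2.1855 bits


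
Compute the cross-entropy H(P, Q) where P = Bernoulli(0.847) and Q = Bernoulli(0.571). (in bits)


H(P,Q) = -p*log2(q) - (1-p)*log2(1-q). -0.847*log2(0.571) = 0.684746; -0.153*log2(0.429) = 0.186805. H(P,Q) = 0.684746 + 0.186805 = 0.8716

0.8716 bits


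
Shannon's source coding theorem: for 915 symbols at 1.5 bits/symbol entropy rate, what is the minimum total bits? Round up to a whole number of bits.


Minimum bits >= n * H = 915 * 1.5 = 1372.5, rounded up to a whole number of bits = 1373

1373 bits


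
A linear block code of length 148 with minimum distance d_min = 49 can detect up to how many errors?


Detection capability = d_min - 1 = 49 - 1 = 48

48 errors


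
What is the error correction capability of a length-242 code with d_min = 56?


Correction capability = floor((d-1)/2) = floor((56-1)/2) = 27

27 errors


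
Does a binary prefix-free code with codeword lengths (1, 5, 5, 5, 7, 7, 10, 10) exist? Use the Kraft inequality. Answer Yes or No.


Kraft sum = sum(2^(-l_i)) = 0.6113, need <= 1. Result: satisfied (a binary prefix-free code with these lengths exists)

Yes


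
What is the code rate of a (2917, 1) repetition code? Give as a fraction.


Rate = k/n = 1/2917

1/2917


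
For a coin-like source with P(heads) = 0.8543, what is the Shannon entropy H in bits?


H = -p*log2(p) - (1-p)*log2(1-p). -0.8543*log2(0.8543) = 0.194084; -0.1457*log2(0.1457) = 0.404890. H = 0.194084 + 0.404890 = 0.599

0.599 bits


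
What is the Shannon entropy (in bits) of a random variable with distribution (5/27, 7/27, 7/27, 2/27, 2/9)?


H = -sum(p_i * log2(p_i)). Terms: -(5/27)*log2(5/27) = 0.450548; -(7/27)*log2(7/27) = 0.504916; -(7/27)*log2(7/27) = 0.504916; -(2/27)*log2(2/27) = 0.278140; -(2/9)*log2(2/9) = 0.482206. H = 0.450548 + 0.504916 + 0.504916 + 0.278140 + 0.482206 = 2.2207

2.2207 bits


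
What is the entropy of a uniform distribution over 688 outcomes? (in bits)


H = log2(n) = log2(688) = 9.4263

9.4263 bits


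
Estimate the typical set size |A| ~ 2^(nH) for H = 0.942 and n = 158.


log2|A_typical| = nH = 158 * 0.942 = 148.836, so |A_typical| ~ 2^148.836 = 6.369e+44

6.369e+44


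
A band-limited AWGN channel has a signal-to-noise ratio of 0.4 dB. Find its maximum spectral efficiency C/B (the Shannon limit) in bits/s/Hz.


SNR_linear = 10^(0.4/10) = 1.0965; C/B = log2(1 + SNR_linear) = log2(1 + 1.0965) = 1.068

1.068 bits/s/Hz


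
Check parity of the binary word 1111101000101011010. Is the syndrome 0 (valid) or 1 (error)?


Syndrome = XOR of all bits = 1 XOR 1 XOR 1 XOR 1 XOR 1 XOR 0 XOR 1 XOR 0 XOR 0 XOR 0 XOR 1 XOR 0 XOR 1 XOR 0 XOR 1 XOR 1 XOR 0 XOR 1 XOR 0 = 1

1


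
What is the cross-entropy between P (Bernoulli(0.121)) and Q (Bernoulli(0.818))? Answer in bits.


H(P,Q) = -p*log2(q) - (1-p)*log2(1-q). -0.121*log2(0.818) = 0.035069; -0.879*log2(0.182) = 2.160573. H(P,Q) = 0.035069 + 2.160573 = 2.1956

2.1956 bits


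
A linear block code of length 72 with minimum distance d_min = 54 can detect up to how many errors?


Detection capability = d_min - 1 = 54 - 1 = 53

53 errors


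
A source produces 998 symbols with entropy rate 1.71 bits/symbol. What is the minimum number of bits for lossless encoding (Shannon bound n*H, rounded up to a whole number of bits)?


Minimum bits >= n * H = 998 * 1.71 = 1706.58, rounded up to a whole number of bits = 1707

1707 bits


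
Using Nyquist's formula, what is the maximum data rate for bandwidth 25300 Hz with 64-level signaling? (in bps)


Rate = 2 * B * log2(M) = 2 * 25300 * 6.0 = 303600.0

303600.0 bps


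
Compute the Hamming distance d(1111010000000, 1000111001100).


Count differing positions: . ^ ^ ^ ^ . ^ . . ^ ^ . . = 7 differences

7


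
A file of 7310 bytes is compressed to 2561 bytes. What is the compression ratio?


Ratio = original / compressed = 7310 / 2561 = 2.8544

2.8544


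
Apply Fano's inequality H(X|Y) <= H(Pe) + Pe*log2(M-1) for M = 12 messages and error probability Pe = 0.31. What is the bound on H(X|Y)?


H(Pe) = -Pe*log2(Pe) - (1-Pe)*log2(1-Pe) = -0.31*log2(0.31) - 0.69*log2(0.69) = 0.523795 + 0.369379 = 0.8932. Pe*log2(M-1) = 0.31*log2(11) = 1.072424. Bound = H(Pe) + Pe*log2(M-1) = 0.523795 + 0.369379 + 1.072424 = 1.9656

1.9656 bits


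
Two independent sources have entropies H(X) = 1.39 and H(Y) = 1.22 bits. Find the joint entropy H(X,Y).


For independent variables, H(X,Y) = H(X) + H(Y) = 1.39 + 1.22 = 2.61

2.61 bits


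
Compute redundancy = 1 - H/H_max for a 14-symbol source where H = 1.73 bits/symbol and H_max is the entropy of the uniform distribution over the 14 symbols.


H_max = log2(K) = log2(14) = 3.8074 bits/symbol. Redundancy = 1 - H/H_max = 1 - 1.73/3.8074 = 1 - 0.4544 = 0.5456

0.5456


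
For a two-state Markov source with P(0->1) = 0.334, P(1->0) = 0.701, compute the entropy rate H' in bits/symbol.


Stationary distribution: pi_0 = p10/(p01+p10) = 0.6773, pi_1 = 0.3227. Entropy rate H' = pi_0*H(p01) + pi_1*H(p10) = 0.6773*0.919 + 0.3227*0.8801 = 0.9064

0.9064 bits/symbol


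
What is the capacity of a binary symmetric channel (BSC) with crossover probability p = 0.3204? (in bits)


H(p) = -p*log2(p) - (1-p)*log2(1-p) = -0.3204*log2(0.3204) - 0.6796*log2(0.6796) = 0.526114 + 0.378702 = 0.9048. C = 1 - H(p) = 1 - 0.9048 = 0.0952

0.0952 bits


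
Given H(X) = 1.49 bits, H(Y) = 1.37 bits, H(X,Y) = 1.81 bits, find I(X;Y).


I(X;Y) = H(X) + H(Y) - H(X,Y) = 1.49 + 1.37 - 1.81 = 1.05

1.05 bits


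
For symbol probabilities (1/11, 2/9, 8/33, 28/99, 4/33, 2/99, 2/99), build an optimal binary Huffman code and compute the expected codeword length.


Huffman construction (repeatedly merge the two least-probable nodes; each merge adds 1 bit to every symbol beneath it): 2/99 + 2/99 = 4/99; 4/99 + 1/11 = 13/99; 4/33 + 13/99 = 25/99; 2/9 + 8/33 = 46/99; 25/99 + 28/99 = 53/99; 46/99 + 53/99 = 1. Resulting codeword lengths (in the order the probabilities were given): (4, 2, 2, 2, 3, 5, 5). L_avg = sum(p_i * l_i) = 1/11*4 + 2/9*2 + 8/33*2 + 28/99*2 + 4/33*3 + 2/99*5 + 2/99*5 = 80/33 = 2.4242

2.4242 bits


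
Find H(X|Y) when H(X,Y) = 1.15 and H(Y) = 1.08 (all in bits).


H(X|Y) = H(X,Y) - H(Y) = 1.15 - 1.08 = 0.07

0.07 bits


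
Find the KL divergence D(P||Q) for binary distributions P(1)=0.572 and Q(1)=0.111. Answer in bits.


KL = p*log2(p/q) + (1-p)*log2((1-p)/(1-q)) = 0.572*log2(0.572/0.111) + 0.428*log2(0.428/0.889) = 0.9017

0.9017 bits


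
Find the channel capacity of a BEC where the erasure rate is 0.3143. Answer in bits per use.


C = 1 - epsilon = 1 - 0.3143 = 0.6857

0.6857 bits


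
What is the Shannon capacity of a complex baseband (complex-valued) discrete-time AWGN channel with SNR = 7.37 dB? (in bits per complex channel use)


SNR_linear = 10^(7.37/10) = 5.4576; C = log2(1 + SNR_linear) = log2(1 + 5.4576) = 2.691

2.691 bits/channel use


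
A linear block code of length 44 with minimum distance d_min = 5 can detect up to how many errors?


Detection capability = d_min - 1 = 5 - 1 = 4

4 errors


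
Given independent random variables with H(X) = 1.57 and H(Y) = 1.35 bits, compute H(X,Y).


For independent variables, H(X,Y) = H(X) + H(Y) = 1.57 + 1.35 = 2.92

2.92 bits


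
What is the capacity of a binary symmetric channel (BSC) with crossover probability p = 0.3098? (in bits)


H(p) = -p*log2(p) - (1-p)*log2(1-p) = -0.3098*log2(0.3098) - 0.6902*log2(0.6902) = 0.523745 + 0.369197 = 0.8929. C = 1 - H(p) = 1 - 0.8929 = 0.1071

0.1071 bits


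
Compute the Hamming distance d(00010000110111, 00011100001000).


Count differing positions: . . . . ^ ^ . . ^ ^ ^ ^ ^ ^ = 8 differences

8


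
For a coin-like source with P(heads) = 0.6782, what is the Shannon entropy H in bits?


H = -p*log2(p) - (1-p)*log2(1-p). -0.6782*log2(0.6782) = 0.379939; -0.3218*log2(0.3218) = 0.526389. H = 0.379939 + 0.526389 = 0.9063

0.9063 bits


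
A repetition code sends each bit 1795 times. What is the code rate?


Rate = k/n = 1/1795

1/1795


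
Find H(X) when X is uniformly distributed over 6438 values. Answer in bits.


H = log2(n) = log2(6438) = 12.6524

12.6524 bits


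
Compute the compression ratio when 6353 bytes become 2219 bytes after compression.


Ratio = original / compressed = 6353 / 2219 = 2.863

2.863


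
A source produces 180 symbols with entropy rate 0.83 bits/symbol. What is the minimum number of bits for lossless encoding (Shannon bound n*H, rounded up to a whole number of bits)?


Minimum bits >= n * H = 180 * 0.83 = 149.4, rounded up to a whole number of bits = 150

150 bits


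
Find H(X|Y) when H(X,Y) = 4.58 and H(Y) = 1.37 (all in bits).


H(X|Y) = H(X,Y) - H(Y) = 4.58 - 1.37 = 3.21

3.21 bits


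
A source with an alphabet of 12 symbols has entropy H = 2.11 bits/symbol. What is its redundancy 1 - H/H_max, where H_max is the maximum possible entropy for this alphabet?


H_max = log2(K) = log2(12) = 3.585 bits/symbol. Redundancy = 1 - H/H_max = 1 - 2.11/3.585 = 1 - 0.5886 = 0.4114

0.4114


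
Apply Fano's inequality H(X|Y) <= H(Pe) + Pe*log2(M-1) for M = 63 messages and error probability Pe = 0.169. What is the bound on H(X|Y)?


H(Pe) = -Pe*log2(Pe) - (1-Pe)*log2(1-Pe) = -0.169*log2(0.169) - 0.831*log2(0.831) = 0.433469 + 0.221943 = 0.6554. Pe*log2(M-1) = 0.169*log2(62) = 1.006259. Bound = H(Pe) + Pe*log2(M-1) = 0.433469 + 0.221943 + 1.006259 = 1.6617

1.6617 bits


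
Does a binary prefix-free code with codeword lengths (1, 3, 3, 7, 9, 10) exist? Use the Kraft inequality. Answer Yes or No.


Kraft sum = sum(2^(-l_i)) = 0.7607, need <= 1. Result: satisfied (a binary prefix-free code with these lengths exists)

Yes


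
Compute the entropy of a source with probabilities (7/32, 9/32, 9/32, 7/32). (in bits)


H = -sum(p_i * log2(p_i)). Terms: -(7/32)*log2(7/32) = 0.479641; -(9/32)*log2(9/32) = 0.514709; -(9/32)*log2(9/32) = 0.514709; -(7/32)*log2(7/32) = 0.479641. H = 0.479641 + 0.514709 + 0.514709 + 0.479641 = 1.9887

1.9887 bits


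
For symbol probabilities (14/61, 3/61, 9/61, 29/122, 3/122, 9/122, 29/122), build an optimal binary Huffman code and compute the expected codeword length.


Huffman construction (repeatedly merge the two least-probable nodes; each merge adds 1 bit to every symbol beneath it): 3/122 + 3/61 = 9/122; 9/122 + 9/122 = 9/61; 9/61 + 9/61 = 18/61; 14/61 + 29/122 = 57/122; 29/122 + 18/61 = 65/122; 57/122 + 65/122 = 1. Resulting codeword lengths (in the order the probabilities were given): (2, 5, 3, 2, 5, 4, 2). L_avg = sum(p_i * l_i) = 14/61*2 + 3/61*5 + 9/61*3 + 29/122*2 + 3/122*5 + 9/122*4 + 29/122*2 = 307/122 = 2.5164

2.5164 bits


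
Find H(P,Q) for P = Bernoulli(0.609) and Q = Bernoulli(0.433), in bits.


H(P,Q) = -p*log2(q) - (1-p)*log2(1-q). -0.609*log2(0.433) = 0.735405; -0.391*log2(0.567) = 0.320065. H(P,Q) = 0.735405 + 0.320065 = 1.0555

1.0555 bits


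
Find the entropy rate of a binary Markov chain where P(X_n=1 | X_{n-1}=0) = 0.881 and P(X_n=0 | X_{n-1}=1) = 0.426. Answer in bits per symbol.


Stationary distribution: pi_0 = p10/(p01+p10) = 0.3259, pi_1 = 0.6741. Entropy rate H' = pi_0*H(p01) + pi_1*H(p10) = 0.3259*0.5265 + 0.6741*0.9841 = 0.835

0.835 bits/symbol


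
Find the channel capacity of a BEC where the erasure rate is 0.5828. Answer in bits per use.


C = 1 - epsilon = 1 - 0.5828 = 0.4172

0.4172 bits


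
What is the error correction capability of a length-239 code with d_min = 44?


Correction capability = floor((d-1)/2) = floor((44-1)/2) = 21

21 errors


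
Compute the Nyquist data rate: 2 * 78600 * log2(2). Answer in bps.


Rate = 2 * B * log2(M) = 2 * 78600 * 1.0 = 157200.0

157200.0 bps


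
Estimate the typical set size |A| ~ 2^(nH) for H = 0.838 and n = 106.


log2|A_typical| = nH = 106 * 0.838 = 88.828, so |A_typical| ~ 2^88.828 = 5.494e+26

5.494e+26


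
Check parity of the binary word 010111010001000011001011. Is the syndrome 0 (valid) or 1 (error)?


Syndrome = XOR of all bits = 0 XOR 1 XOR 0 XOR 1 XOR 1 XOR 1 XOR 0 XOR 1 XOR 0 XOR 0 XOR 0 XOR 1 XOR 0 XOR 0 XOR 0 XOR 0 XOR 1 XOR 1 XOR 0 XOR 0 XOR 1 XOR 0 XOR 1 XOR 1 = 1

1


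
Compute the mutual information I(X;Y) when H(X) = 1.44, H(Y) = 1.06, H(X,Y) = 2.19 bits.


I(X;Y) = H(X) + H(Y) - H(X,Y) = 1.44 + 1.06 - 2.19 = 0.31

0.31 bits


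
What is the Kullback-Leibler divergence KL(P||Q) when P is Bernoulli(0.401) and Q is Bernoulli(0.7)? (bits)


KL = p*log2(p/q) + (1-p)*log2((1-p)/(1-q)) = 0.401*log2(0.401/0.7) + 0.599*log2(0.599/0.3) = 0.2753

0.2753 bits


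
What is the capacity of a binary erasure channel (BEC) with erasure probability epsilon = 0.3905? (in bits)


C = 1 - epsilon = 1 - 0.3905 = 0.6095

0.6095 bits


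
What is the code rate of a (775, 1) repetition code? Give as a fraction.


Rate = k/n = 1/775

1/775


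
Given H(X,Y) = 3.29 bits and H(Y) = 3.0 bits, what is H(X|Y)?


H(X|Y) = H(X,Y) - H(Y) = 3.29 - 3.0 = 0.29

0.29 bits


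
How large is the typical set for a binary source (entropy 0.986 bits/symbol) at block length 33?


log2|A_typical| = nH = 33 * 0.986 = 32.538, so |A_typical| ~ 2^32.538 = 6.236e+09

6.236e+09


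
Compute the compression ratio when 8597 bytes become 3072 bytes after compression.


Ratio = original / compressed = 8597 / 3072 = 2.7985

2.7985


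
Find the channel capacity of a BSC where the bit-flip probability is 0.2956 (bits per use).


H(p) = -p*log2(p) - (1-p)*log2(1-p) = -0.2956*log2(0.2956) - 0.7044*log2(0.7044) = 0.519748 + 0.356098 = 0.8758. C = 1 - H(p) = 1 - 0.8758 = 0.1242

0.1242 bits


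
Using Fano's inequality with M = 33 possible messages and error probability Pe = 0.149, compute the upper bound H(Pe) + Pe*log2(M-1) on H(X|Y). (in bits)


H(Pe) = -Pe*log2(Pe) - (1-Pe)*log2(1-Pe) = -0.149*log2(0.149) - 0.851*log2(0.851) = 0.409246 + 0.198086 = 0.6073. Pe*log2(M-1) = 0.149*log2(32) = 0.745000. Bound = H(Pe) + Pe*log2(M-1) = 0.409246 + 0.198086 + 0.745000 = 1.3523

1.3523 bits


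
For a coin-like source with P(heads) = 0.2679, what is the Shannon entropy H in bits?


H = -p*log2(p) - (1-p)*log2(1-p). -0.2679*log2(0.2679) = 0.509073; -0.7321*log2(0.7321) = 0.329363. H = 0.509073 + 0.329363 = 0.8384

0.8384 bits


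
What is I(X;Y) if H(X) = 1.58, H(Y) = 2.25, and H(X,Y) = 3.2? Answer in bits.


I(X;Y) = H(X) + H(Y) - H(X,Y) = 1.58 + 2.25 - 3.2 = 0.63

0.63 bits


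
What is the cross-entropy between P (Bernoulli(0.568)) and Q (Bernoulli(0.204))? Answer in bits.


H(P,Q) = -p*log2(q) - (1-p)*log2(1-q). -0.568*log2(0.204) = 1.302628; -0.432*log2(0.796) = 0.142197. H(P,Q) = 1.302628 + 0.142197 = 1.4448

1.4448 bits


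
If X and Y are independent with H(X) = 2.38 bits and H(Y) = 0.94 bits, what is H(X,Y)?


For independent variables, H(X,Y) = H(X) + H(Y) = 2.38 + 0.94 = 3.32

3.32 bits


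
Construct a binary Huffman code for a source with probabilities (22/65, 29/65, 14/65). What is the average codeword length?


Huffman construction (repeatedly merge the two least-probable nodes; each merge adds 1 bit to every symbol beneath it): 14/65 + 22/65 = 36/65; 29/65 + 36/65 = 1. Resulting codeword lengths (in the order the probabilities were given): (2, 1, 2). L_avg = sum(p_i * l_i) = 22/65*2 + 29/65*1 + 14/65*2 = 101/65 = 1.5538

1.5538 bits


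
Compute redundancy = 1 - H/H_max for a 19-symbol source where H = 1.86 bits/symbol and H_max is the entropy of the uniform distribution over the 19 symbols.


H_max = log2(K) = log2(19) = 4.2479 bits/symbol. Redundancy = 1 - H/H_max = 1 - 1.86/4.2479 = 1 - 0.4379 = 0.5621

0.5621


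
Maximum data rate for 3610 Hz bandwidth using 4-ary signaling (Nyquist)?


Rate = 2 * B * log2(M) = 2 * 3610 * 2.0 = 14440.0

14440.0 bps


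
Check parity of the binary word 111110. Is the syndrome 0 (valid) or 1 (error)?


Syndrome = XOR of all bits = 1 XOR 1 XOR 1 XOR 1 XOR 1 XOR 0 = 1

1


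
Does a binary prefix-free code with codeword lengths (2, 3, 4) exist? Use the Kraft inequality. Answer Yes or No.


Kraft sum = sum(2^(-l_i)) = 0.4375, need <= 1. Result: satisfied (a binary prefix-free code with these lengths exists)

Yes


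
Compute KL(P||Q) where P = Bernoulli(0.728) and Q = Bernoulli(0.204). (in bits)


KL = p*log2(p/q) + (1-p)*log2((1-p)/(1-q)) = 0.728*log2(0.728/0.204) + 0.272*log2(0.272/0.796) = 0.9148

0.9148 bits


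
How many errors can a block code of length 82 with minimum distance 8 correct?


Correction capability = floor((d-1)/2) = floor((8-1)/2) = 3

3 errors


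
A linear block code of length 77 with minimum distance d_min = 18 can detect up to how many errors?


Detection capability = d_min - 1 = 18 - 1 = 17

17 errors


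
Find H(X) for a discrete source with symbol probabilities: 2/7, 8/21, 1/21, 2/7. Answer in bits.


H = -sum(p_i * log2(p_i)). Terms: -(2/7)*log2(2/7) = 0.516387; -(8/21)*log2(8/21) = 0.530407; -(1/21)*log2(1/21) = 0.209158; -(2/7)*log2(2/7) = 0.516387. H = 0.516387 + 0.530407 + 0.209158 + 0.516387 = 1.7723

1.7723 bits


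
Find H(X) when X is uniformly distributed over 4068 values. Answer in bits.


H = log2(n) = log2(4068) = 11.9901

11.9901 bits


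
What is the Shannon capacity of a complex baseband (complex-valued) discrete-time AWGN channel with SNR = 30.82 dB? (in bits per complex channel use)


SNR_linear = 10^(30.82/10) = 1207.8138; C = log2(1 + SNR_linear) = log2(1 + 1207.8138) = 10.2394

10.2394 bits/channel use


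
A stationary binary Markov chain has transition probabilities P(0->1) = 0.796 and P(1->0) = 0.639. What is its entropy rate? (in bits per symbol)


Stationary distribution: pi_0 = p10/(p01+p10) = 0.4453, pi_1 = 0.5547. Entropy rate H' = pi_0*H(p01) + pi_1*H(p10) = 0.4453*0.7299 + 0.5547*0.9435 = 0.8484

0.8484 bits/symbol


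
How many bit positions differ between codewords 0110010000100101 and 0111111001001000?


Count differing positions: . . . ^ ^ . ^ . . ^ ^ . ^ ^ . ^ = 8 differences

8


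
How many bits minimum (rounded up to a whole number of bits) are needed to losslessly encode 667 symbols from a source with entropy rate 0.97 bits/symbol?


Minimum bits >= n * H = 667 * 0.97 = 646.99, rounded up to a whole number of bits = 647

647 bits


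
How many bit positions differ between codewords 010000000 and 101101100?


Count differing positions: ^ ^ ^ ^ . ^ ^ . . = 6 differences

6


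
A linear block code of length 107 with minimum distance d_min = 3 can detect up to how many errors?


Detection capability = d_min - 1 = 3 - 1 = 2

2 errors


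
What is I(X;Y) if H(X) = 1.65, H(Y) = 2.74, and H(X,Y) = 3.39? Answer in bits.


I(X;Y) = H(X) + H(Y) - H(X,Y) = 1.65 + 2.74 - 3.39 = 1.0

1.0 bits


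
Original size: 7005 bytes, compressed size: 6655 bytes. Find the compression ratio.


Ratio = original / compressed = 7005 / 6655 = 1.0526

1.0526


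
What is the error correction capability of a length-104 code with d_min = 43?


Correction capability = floor((d-1)/2) = floor((43-1)/2) = 21

21 errors


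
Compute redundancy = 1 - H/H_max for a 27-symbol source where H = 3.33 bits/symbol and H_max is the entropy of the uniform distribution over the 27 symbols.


H_max = log2(K) = log2(27) = 4.7549 bits/symbol. Redundancy = 1 - H/H_max = 1 - 3.33/4.7549 = 1 - 0.7003 = 0.2997

0.2997


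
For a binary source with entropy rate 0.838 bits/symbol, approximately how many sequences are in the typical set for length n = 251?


log2|A_typical| = nH = 251 * 0.838 = 210.338, so |A_typical| ~ 2^210.338 = 2.080e+63

2.080e+63


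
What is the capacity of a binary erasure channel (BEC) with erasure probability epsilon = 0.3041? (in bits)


C = 1 - epsilon = 1 - 0.3041 = 0.6959

0.6959 bits


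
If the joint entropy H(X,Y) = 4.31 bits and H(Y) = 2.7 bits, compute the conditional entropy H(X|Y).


H(X|Y) = H(X,Y) - H(Y) = 4.31 - 2.7 = 1.61

1.61 bits


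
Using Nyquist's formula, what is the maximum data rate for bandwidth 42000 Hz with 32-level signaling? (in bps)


Rate = 2 * B * log2(M) = 2 * 42000 * 5.0 = 420000.0

420000.0 bps


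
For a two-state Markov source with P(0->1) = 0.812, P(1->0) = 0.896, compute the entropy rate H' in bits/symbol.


Stationary distribution: pi_0 = p10/(p01+p10) = 0.5246, pi_1 = 0.4754. Entropy rate H' = pi_0*H(p01) + pi_1*H(p10) = 0.5246*0.6973 + 0.4754*0.4815 = 0.5947

0.5947 bits/symbol


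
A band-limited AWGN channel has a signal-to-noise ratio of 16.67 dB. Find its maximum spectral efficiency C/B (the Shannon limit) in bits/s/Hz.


SNR_linear = 10^(16.67/10) = 46.4515; C/B = log2(1 + SNR_linear) = log2(1 + 46.4515) = 5.5684

5.5684 bits/s/Hz


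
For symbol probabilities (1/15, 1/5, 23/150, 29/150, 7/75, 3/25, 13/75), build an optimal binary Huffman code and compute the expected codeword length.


Huffman construction (repeatedly merge the two least-probable nodes; each merge adds 1 bit to every symbol beneath it): 1/15 + 7/75 = 4/25; 3/25 + 23/150 = 41/150; 4/25 + 13/75 = 1/3; 29/150 + 1/5 = 59/150; 41/150 + 1/3 = 91/150; 59/150 + 91/150 = 1. Resulting codeword lengths (in the order the probabilities were given): (4, 2, 3, 2, 4, 3, 3). L_avg = sum(p_i * l_i) = 1/15*4 + 1/5*2 + 23/150*3 + 29/150*2 + 7/75*4 + 3/25*3 + 13/75*3 = 83/30 = 2.7667

2.7667 bits


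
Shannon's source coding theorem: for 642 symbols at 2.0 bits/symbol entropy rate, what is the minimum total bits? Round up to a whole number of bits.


Minimum bits >= n * H = 642 * 2.0 = 1284.0, rounded up to a whole number of bits = 1284

1284 bits


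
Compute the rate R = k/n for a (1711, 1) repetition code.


Rate = k/n = 1/1711

1/1711


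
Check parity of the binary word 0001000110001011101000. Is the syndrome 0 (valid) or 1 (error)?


Syndrome = XOR of all bits = 0 XOR 0 XOR 0 XOR 1 XOR 0 XOR 0 XOR 0 XOR 1 XOR 1 XOR 0 XOR 0 XOR 0 XOR 1 XOR 0 XOR 1 XOR 1 XOR 1 XOR 0 XOR 1 XOR 0 XOR 0 XOR 0 = 0

0


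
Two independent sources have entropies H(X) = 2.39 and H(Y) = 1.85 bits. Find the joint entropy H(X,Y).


For independent variables, H(X,Y) = H(X) + H(Y) = 2.39 + 1.85 = 4.24

4.24 bits


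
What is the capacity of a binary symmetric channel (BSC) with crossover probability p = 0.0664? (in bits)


H(p) = -p*log2(p) - (1-p)*log2(1-p) = -0.0664*log2(0.0664) - 0.9336*log2(0.9336) = 0.259801 + 0.092542 = 0.3523. C = 1 - H(p) = 1 - 0.3523 = 0.6477

0.6477 bits


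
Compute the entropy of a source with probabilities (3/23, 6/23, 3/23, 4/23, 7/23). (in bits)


H = -sum(p_i * log2(p_i)). Terms: -(3/23)*log2(3/23) = 0.383296; -(6/23)*log2(6/23) = 0.505722; -(3/23)*log2(3/23) = 0.383296; -(4/23)*log2(4/23) = 0.438880; -(7/23)*log2(7/23) = 0.522324. H = 0.383296 + 0.505722 + 0.383296 + 0.438880 + 0.522324 = 2.2335

2.2335 bits


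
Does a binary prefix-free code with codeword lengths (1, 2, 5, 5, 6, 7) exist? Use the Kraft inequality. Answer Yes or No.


Kraft sum = sum(2^(-l_i)) = 0.8359, need <= 1. Result: satisfied (a binary prefix-free code with these lengths exists)

Yes


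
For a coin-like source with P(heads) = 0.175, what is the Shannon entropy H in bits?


H = -p*log2(p) - (1-p)*log2(1-p). -0.175*log2(0.175) = 0.440050; -0.825*log2(0.825) = 0.228966. H = 0.440050 + 0.228966 = 0.669

0.669 bits


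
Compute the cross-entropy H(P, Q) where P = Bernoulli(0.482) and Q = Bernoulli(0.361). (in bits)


H(P,Q) = -p*log2(q) - (1-p)*log2(1-q). -0.482*log2(0.361) = 0.708506; -0.518*log2(0.639) = 0.334686. H(P,Q) = 0.708506 + 0.334686 = 1.0432

1.0432 bits


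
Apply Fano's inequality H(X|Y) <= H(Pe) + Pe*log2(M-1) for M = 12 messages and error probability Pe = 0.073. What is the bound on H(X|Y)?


H(Pe) = -Pe*log2(Pe) - (1-Pe)*log2(1-Pe) = -0.073*log2(0.073) - 0.927*log2(0.927) = 0.275645 + 0.101376 = 0.377. Pe*log2(M-1) = 0.073*log2(11) = 0.252539. Bound = H(Pe) + Pe*log2(M-1) = 0.275645 + 0.101376 + 0.252539 = 0.6296

0.6296 bits


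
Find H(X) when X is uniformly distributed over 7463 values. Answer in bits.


H = log2(n) = log2(7463) = 12.8655

12.8655 bits


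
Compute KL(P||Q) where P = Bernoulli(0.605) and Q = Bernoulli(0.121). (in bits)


KL = p*log2(p/q) + (1-p)*log2((1-p)/(1-q)) = 0.605*log2(0.605/0.121) + 0.395*log2(0.395/0.879) = 0.9489

0.9489 bits


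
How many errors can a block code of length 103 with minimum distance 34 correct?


Correction capability = floor((d-1)/2) = floor((34-1)/2) = 16

16 errors


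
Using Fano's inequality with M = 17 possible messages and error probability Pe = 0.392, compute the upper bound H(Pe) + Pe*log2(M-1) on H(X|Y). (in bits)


H(Pe) = -Pe*log2(Pe) - (1-Pe)*log2(1-Pe) = -0.392*log2(0.392) - 0.608*log2(0.608) = 0.529621 + 0.436457 = 0.9661. Pe*log2(M-1) = 0.392*log2(16) = 1.568000. Bound = H(Pe) + Pe*log2(M-1) = 0.529621 + 0.436457 + 1.568000 = 2.5341

2.5341 bits


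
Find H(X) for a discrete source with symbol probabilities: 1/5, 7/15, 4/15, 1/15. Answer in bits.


H = -sum(p_i * log2(p_i)). Terms: -(1/5)*log2(1/5) = 0.464386; -(7/15)*log2(7/15) = 0.513117; -(4/15)*log2(4/15) = 0.508504; -(1/15)*log2(1/15) = 0.260459. H = 0.464386 + 0.513117 + 0.508504 + 0.260459 = 1.7465

1.7465 bits


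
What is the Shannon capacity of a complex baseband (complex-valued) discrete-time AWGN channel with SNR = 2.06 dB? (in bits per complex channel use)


SNR_linear = 10^(2.06/10) = 1.6069; C = log2(1 + SNR_linear) = log2(1 + 1.6069) = 1.3824

1.3824 bits/channel use


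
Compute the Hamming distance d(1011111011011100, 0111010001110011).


Count differing positions: ^ ^ . . ^ . ^ . ^ . ^ . ^ ^ ^ ^ = 10 differences

10


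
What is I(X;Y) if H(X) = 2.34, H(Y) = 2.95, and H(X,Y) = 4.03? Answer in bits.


I(X;Y) = H(X) + H(Y) - H(X,Y) = 2.34 + 2.95 - 4.03 = 1.26

1.26 bits


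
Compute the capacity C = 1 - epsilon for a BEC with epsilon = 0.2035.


C = 1 - epsilon = 1 - 0.2035 = 0.7965

0.7965 bits


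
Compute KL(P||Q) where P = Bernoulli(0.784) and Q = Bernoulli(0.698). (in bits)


KL = p*log2(p/q) + (1-p)*log2((1-p)/(1-q)) = 0.784*log2(0.784/0.698) + 0.216*log2(0.216/0.302) = 0.027

0.027 bits


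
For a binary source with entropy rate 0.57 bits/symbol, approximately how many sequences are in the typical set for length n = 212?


log2|A_typical| = nH = 212 * 0.57 = 120.84, so |A_typical| ~ 2^120.84 = 2.379e+36

2.379e+36


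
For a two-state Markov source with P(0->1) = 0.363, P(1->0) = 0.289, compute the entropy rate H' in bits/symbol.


Stationary distribution: pi_0 = p10/(p01+p10) = 0.4433, pi_1 = 0.5567. Entropy rate H' = pi_0*H(p01) + pi_1*H(p10) = 0.4433*0.9451 + 0.5567*0.8674 = 0.9019

0.9019 bits/symbol


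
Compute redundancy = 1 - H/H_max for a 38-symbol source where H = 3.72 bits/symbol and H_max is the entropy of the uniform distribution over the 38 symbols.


H_max = log2(K) = log2(38) = 5.2479 bits/symbol. Redundancy = 1 - H/H_max = 1 - 3.72/5.2479 = 1 - 0.7089 = 0.2911

0.2911
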